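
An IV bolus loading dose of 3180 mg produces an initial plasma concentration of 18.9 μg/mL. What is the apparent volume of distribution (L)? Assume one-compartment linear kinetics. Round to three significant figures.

168 L

Immediately after an IV bolus, C₀ = Dose / Vd, so Vd = Dose / C₀.
Vd = 3180 / 18.9 = 168.3 L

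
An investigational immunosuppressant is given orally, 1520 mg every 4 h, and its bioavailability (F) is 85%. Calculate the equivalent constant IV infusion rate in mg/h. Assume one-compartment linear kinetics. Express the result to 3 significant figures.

323 mg/h

Equivalent systemic input: infusion rate = F·D/τ.
Rate = 0.85 × 1520 / 4 = 323.0 mg/h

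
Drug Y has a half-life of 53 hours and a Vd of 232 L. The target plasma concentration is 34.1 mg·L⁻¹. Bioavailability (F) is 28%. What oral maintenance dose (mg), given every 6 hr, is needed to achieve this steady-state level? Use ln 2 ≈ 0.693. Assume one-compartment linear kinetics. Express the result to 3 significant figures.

2220 mg

CL = ln 2 · Vd / t½ = 0.693 × 232.0 / 53 = 3.034 L/h
D = CL × Css × τ / F = 3.034 × 34.1 × 6 / 0.28 = 2217 mg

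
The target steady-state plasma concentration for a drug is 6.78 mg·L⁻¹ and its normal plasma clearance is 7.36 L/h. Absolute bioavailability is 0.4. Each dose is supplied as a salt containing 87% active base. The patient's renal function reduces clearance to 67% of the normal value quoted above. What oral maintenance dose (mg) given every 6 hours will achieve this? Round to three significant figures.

576 mg

Patient clearance = 0.67 × 7.360 = 4.931 L/h
At steady state, dose per interval replaces the amount cleared in that interval: F·S·D/τ = CL·Css.
D = CL × Css × τ / F / S = 4.931 × 6.78 × 6 / 0.4 / 0.87 = 576.4 mg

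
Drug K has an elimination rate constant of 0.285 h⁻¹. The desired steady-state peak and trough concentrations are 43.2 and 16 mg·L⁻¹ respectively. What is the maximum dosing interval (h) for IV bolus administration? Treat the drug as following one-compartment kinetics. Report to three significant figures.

Between IV bolus doses, concentration decays as C = C₀·e^(−kτ), so C_peak/C_trough = e^(kτ).
τ_max = ln(C_peak/C_trough) / k = ln(43.2/16) / 0.2850 = 0.9933 / 0.2850 = 3.485 h

3.49 h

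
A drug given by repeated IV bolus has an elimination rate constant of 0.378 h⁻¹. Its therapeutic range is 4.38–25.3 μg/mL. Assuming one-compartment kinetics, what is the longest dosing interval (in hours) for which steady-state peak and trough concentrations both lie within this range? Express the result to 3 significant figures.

4.64 h

Between IV bolus doses, concentration decays as C = C₀·e^(−kτ), so C_peak/C_trough = e^(kτ).
τ_max = ln(C_peak/C_trough) / k = ln(25.3/4.38) / 0.3780 = 1.754 / 0.3780 = 4.640 h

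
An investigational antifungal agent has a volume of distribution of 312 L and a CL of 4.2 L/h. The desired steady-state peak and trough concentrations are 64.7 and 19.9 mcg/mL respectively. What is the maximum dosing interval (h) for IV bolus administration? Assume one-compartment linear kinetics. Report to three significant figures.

87.6 h

k = CL / Vd = 4.200 / 312.0 = 0.01346 h⁻¹
Between IV bolus doses, concentration decays as C = C₀·e^(−kτ), so C_peak/C_trough = e^(kτ).
τ_max = ln(C_peak/C_trough) / k = ln(64.7/19.9) / 0.01346 = 1.179 / 0.01346 = 87.59 h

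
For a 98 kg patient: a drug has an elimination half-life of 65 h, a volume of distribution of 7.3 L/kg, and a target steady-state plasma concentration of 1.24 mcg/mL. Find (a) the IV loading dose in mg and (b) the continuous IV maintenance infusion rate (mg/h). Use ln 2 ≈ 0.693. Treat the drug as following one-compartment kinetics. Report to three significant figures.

Vd = 7.3 L/kg × 98 kg = 715.4 L
LD = Vd × C = 715.4 × 1.24 = 887.1 mg
CL = 0.693 × Vd / t½ = 0.693 × 715.4 / 65 = 7.627 L/h
Infusion rate = CL × Css = 7.627 × 1.24 = 9.457 mg/h

(a) 887 mg; (b) 9.46 mg/h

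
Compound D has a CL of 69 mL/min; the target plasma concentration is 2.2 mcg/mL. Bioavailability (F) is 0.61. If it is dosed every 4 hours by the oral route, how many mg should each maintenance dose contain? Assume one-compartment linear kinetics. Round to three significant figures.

59.7 mg

CL = 69 mL/min × 60/1000 = 4.140 L/h
D = CL × Css × τ / F = 4.140 × 2.2 × 4 / 0.61 = 59.72 mg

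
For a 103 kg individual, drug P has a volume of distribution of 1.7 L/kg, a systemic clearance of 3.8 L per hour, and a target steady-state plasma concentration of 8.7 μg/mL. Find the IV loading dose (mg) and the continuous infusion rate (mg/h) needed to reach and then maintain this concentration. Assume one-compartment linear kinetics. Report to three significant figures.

Vd = 1.7 L/kg × 103 kg = 175.1 L
Loading dose = Vd × C = 175.1 × 8.7 = 1523 mg
Maintenance infusion rate = CL × Css = 3.800 × 8.7 = 33.06 mg/h

(a) 1520 mg; (b) 33.1 mg/h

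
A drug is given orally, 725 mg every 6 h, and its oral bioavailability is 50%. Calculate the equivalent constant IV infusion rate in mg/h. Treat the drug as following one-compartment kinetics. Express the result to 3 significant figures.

Equivalent systemic input: infusion rate = F·D/τ.
Rate = 0.5 × 725 / 6 = 60.42 mg/h

60.4 mg/h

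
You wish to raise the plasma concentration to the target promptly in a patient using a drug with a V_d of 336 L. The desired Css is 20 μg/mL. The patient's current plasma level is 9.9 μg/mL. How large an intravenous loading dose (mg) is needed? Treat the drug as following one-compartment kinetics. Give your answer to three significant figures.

3390 mg

Concentration deficit ΔC = 20 − 9.9 = 10.10 mg/L
LD = Vd × ΔC = 336.0 × 10.10 = 3394 mg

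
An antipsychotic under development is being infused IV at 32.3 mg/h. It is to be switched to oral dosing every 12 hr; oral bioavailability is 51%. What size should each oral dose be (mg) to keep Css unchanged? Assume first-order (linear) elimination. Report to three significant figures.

To maintain the same Css, the systemic dosing rate must be unchanged: F·D/τ = infusion rate.
D = rate × τ / F = 32.3 × 12 / 0.51 = 760.0 mg

760 mg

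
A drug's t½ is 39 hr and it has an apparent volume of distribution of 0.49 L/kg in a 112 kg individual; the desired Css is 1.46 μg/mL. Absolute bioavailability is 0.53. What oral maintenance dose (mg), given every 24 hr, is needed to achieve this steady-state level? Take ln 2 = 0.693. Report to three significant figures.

64.5 mg

Vd = 0.49 L/kg × 112 kg = 54.88 L
k = 0.693/39 = 0.01777 h⁻¹, so CL = k·Vd = 0.01777 × 54.88 = 0.9752 L/h
D = CL × Css × τ / F = 0.9752 × 1.46 × 24 / 0.53 = 64.47 mg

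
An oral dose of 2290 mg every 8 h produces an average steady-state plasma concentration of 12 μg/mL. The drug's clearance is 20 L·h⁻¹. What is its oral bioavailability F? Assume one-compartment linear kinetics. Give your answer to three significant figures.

0.838

F·D/τ = CL·Css at steady state → F = CL·Css·τ / D.
F = 20 × 12 × 8 / 2290 = 0.838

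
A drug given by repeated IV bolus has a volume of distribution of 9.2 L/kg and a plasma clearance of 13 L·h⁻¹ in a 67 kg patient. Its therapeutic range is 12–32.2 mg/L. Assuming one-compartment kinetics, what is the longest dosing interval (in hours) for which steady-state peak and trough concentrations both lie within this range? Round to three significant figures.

46.8 h

Vd = 9.2 L/kg × 67 kg = 616.4 L
k = CL / Vd = 13.00 / 616.4 = 0.02109 h⁻¹
Between IV bolus doses, concentration decays as C = C₀·e^(−kτ), so C_peak/C_trough = e^(kτ).
τ_max = ln(C_peak/C_trough) / k = ln(32.2/12) / 0.02109 = 0.9871 / 0.02109 = 46.80 h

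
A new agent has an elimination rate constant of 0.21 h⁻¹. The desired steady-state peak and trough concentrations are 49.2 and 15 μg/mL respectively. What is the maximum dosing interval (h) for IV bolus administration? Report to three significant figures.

5.66 h

Between IV bolus doses, concentration decays as C = C₀·e^(−kτ), so C_peak/C_trough = e^(kτ).
τ_max = ln(C_peak/C_trough) / k = ln(49.2/15) / 0.2100 = 1.188 / 0.2100 = 5.657 h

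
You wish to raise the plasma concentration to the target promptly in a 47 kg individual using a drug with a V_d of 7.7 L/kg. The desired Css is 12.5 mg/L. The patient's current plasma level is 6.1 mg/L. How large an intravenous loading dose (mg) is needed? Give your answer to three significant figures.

Total Vd = 7.7 × 47 = 361.9 L
Concentration deficit ΔC = 12.5 − 6.1 = 6.400 mg/L
LD = Vd × ΔC = 361.9 × 6.400 = 2316 mg

2320 mg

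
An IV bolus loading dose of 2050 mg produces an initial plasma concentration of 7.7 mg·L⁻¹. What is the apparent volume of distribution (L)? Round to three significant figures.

266 L

Immediately after an IV bolus, C₀ = Dose / Vd, so Vd = Dose / C₀.
Vd = 2050 / 7.7 = 266.2 L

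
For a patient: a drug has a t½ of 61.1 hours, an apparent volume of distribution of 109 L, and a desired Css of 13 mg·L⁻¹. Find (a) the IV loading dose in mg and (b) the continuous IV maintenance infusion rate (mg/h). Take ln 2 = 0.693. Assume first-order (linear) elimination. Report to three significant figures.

(a) 1420 mg; (b) 16.1 mg/h

LD = Vd × C = 109.0 × 13 = 1417 mg
CL = 0.693 × Vd / t½ = 0.693 × 109.0 / 61.1 = 1.236 L/h
Infusion rate = CL × Css = 1.236 × 13 = 16.07 mg/h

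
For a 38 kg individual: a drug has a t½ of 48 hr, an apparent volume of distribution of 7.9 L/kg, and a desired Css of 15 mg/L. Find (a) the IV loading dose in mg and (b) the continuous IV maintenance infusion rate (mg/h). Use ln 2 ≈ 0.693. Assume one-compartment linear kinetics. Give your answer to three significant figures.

(a) 4500 mg; (b) 65.0 mg/h

Vd(total) = 38 kg × 7.9 L/kg = 300.2 L
LD = Vd × C = 300.2 × 15 = 4503 mg
CL = 0.693 × Vd / t½ = 0.693 × 300.2 / 48 = 4.334 L/h
Infusion rate = CL × Css = 4.334 × 15 = 65.01 mg/h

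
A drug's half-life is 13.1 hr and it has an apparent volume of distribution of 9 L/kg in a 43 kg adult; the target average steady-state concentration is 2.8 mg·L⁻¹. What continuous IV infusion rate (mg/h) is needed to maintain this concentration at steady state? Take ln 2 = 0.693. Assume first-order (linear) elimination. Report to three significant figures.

Total Vd = 9 × 43 = 387.0 L
k = 0.693/13.1 = 0.05290 h⁻¹, so CL = k·Vd = 0.05290 × 387.0 = 20.47 L/h
Infusion rate = CL × Css = 20.47 × 2.8 = 57.32 mg/h

57.3 mg/h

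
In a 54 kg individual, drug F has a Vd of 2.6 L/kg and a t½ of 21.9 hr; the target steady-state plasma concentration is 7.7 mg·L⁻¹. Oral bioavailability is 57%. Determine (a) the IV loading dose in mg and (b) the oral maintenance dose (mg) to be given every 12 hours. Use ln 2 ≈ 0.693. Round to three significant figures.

(a) 1080 mg; (b) 720 mg

Vd = 2.6 L/kg × 54 kg = 140.4 L
LD = Vd × C = 140.4 × 7.7 = 1081 mg
CL = 0.693 × Vd / t½ = 0.693 × 140.4 / 21.9 = 4.443 L/h
D = CL × Css × τ / F = 4.443 × 7.7 × 12 / 0.57 = 720.2 mg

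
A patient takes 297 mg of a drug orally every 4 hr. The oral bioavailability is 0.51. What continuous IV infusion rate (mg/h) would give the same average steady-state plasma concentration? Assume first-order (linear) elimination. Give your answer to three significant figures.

37.9 mg/h

Equivalent systemic input: infusion rate = F·D/τ.
Rate = 0.51 × 297 / 4 = 37.87 mg/h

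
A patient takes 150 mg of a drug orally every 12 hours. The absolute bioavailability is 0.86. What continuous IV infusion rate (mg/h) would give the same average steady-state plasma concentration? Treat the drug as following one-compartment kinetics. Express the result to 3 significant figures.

10.8 mg/h

Equivalent systemic input: infusion rate = F·D/τ.
Rate = 0.86 × 150 / 12 = 10.75 mg/h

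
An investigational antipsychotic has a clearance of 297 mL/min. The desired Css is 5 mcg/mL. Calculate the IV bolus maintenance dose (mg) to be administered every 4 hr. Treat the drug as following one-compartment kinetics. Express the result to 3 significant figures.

356 mg

CL = 297 mL/min × 60/1000 = 17.82 L/h
At steady state, dose per interval replaces the amount cleared in that interval: D/τ = CL·Css.
D = CL × Css × τ = 17.82 × 5 × 4 = 356.4 mg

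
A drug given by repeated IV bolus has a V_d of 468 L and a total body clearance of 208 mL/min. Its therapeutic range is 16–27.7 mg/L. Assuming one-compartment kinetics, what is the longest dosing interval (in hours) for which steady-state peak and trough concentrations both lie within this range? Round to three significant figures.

20.6 h

Convert clearance: 208 mL/min × 60 min/h ÷ 1000 mL/L = 12.48 L/h
k = CL / Vd = 12.48 / 468.0 = 0.02667 h⁻¹
Between IV bolus doses, concentration decays as C = C₀·e^(−kτ), so C_peak/C_trough = e^(kτ).
τ_max = ln(C_peak/C_trough) / k = ln(27.7/16) / 0.02667 = 0.5488 / 0.02667 = 20.58 h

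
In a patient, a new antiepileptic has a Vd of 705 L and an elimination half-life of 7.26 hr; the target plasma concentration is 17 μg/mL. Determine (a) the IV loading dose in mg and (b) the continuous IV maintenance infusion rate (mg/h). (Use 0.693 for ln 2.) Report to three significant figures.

(a) 12000 mg; (b) 1140 mg/h

LD = Vd × C = 705.0 × 17 = 11990 mg
CL = 0.693 × Vd / t½ = 0.693 × 705.0 / 7.26 = 67.30 L/h
Infusion rate = CL × Css = 67.30 × 17 = 1144 mg/h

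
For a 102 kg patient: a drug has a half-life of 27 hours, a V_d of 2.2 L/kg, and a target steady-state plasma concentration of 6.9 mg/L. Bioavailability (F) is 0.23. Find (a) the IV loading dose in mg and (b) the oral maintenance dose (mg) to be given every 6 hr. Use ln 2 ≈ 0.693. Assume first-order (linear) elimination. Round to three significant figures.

(a) 1550 mg; (b) 1040 mg

Total Vd = 2.2 × 102 = 224.4 L
LD = Vd × C = 224.4 × 6.9 = 1548 mg
CL = 0.693 × Vd / t½ = 0.693 × 224.4 / 27 = 5.760 L/h
D = CL × Css × τ / F = 5.760 × 6.9 × 6 / 0.23 = 1037 mg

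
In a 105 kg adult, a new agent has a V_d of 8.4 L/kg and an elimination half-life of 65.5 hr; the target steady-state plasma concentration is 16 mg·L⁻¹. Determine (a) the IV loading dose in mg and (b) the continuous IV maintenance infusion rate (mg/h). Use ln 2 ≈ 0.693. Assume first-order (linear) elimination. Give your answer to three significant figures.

Vd(total) = 105 kg × 8.4 L/kg = 882.0 L
LD = Vd × C = 882.0 × 16 = 14110 mg
CL = 0.693 × Vd / t½ = 0.693 × 882.0 / 65.5 = 9.332 L/h
Infusion rate = CL × Css = 9.332 × 16 = 149.3 mg/h

(a) 14100 mg; (b) 149 mg/h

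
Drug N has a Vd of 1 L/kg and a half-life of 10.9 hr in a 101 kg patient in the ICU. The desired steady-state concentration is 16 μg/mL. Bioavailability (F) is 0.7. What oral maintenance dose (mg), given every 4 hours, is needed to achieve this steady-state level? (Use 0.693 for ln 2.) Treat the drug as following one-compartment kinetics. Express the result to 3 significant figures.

Vd(total) = 101 kg × 1 L/kg = 101.0 L
CL = 0.693 × Vd / t½ = 0.693 × 101.0 / 10.9 = 6.421 L/h
D = CL × Css × τ / F = 6.421 × 16 × 4 / 0.7 = 587.1 mg

587 mg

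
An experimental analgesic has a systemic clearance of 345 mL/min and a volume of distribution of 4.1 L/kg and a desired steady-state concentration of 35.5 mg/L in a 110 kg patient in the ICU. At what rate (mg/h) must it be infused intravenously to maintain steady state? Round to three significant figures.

735 mg/h

CL = 345 mL/min × 60/1000 = 20.70 L/h
Infusion rate = CL · Css = 20.70 L/h × 35.5 mg/L = 734.9 mg/h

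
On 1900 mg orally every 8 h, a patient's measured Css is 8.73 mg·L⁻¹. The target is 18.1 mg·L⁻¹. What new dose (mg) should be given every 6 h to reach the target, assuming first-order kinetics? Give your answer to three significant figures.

2950 mg

With linear kinetics, Css is proportional to dose rate (D/τ) at fixed clearance.
D₂ = D₁ × (Css,target / Css,current) × (τ₂/τ₁) = 1900 × (18.1/8.73) × (6/8) = 2954 mg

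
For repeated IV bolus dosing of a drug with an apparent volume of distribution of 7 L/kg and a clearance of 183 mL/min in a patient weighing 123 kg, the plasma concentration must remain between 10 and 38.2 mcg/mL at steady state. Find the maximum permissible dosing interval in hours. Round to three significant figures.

Vd(total) = 123 kg × 7 L/kg = 861.0 L
CL = 183 mL/min × 60/1000 = 10.98 L/h
k = CL / Vd = 10.98 / 861.0 = 0.01275 h⁻¹
Between IV bolus doses, concentration decays as C = C₀·e^(−kτ), so C_peak/C_trough = e^(kτ).
τ_max = ln(C_peak/C_trough) / k = ln(38.2/10) / 0.01275 = 1.340 / 0.01275 = 105.1 h

105 h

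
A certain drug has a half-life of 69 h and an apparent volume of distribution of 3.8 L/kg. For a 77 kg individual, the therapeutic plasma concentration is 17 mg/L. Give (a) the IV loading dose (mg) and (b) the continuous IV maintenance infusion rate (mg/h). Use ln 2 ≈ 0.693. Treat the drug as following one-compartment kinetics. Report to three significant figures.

(a) 4970 mg; (b) 50.0 mg/h

Vd(total) = 77 kg × 3.8 L/kg = 292.6 L
LD = Vd × C = 292.6 × 17 = 4974 mg
CL = 0.693 × Vd / t½ = 0.693 × 292.6 / 69 = 2.939 L/h
Infusion rate = CL × Css = 2.939 × 17 = 49.96 mg/h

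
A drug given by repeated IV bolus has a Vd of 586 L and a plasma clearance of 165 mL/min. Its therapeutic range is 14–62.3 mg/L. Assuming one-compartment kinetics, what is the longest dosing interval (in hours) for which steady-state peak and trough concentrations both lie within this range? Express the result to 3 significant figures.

88.4 h

CL = 165 mL/min = 165 × 0.06 = 9.900 L/h
k = CL / Vd = 9.900 / 586.0 = 0.01689 h⁻¹
Between IV bolus doses, concentration decays as C = C₀·e^(−kτ), so C_peak/C_trough = e^(kτ).
τ_max = ln(C_peak/C_trough) / k = ln(62.3/14) / 0.01689 = 1.493 / 0.01689 = 88.40 h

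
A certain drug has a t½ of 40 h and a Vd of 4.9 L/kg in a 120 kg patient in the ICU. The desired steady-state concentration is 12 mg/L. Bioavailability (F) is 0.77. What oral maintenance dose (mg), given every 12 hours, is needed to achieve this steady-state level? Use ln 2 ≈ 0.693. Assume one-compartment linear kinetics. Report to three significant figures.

1910 mg

Vd = 4.9 L/kg × 120 kg = 588.0 L
CL = ln 2 · Vd / t½ = 0.693 × 588.0 / 40 = 10.19 L/h
D = CL × Css × τ / F = 10.19 × 12 × 12 / 0.77 = 1906 mg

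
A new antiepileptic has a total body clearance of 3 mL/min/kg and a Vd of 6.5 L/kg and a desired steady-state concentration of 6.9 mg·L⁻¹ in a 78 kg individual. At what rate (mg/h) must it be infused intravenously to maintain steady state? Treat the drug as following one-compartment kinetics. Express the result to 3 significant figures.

CL = 3 mL/min/kg × 78 kg = 234.0 mL/min = 234.0 × 60/1000 = 14.04 L/h
Infusion rate = CL · Css = 14.04 L/h × 6.9 mg/L = 96.88 mg/h

96.9 mg/h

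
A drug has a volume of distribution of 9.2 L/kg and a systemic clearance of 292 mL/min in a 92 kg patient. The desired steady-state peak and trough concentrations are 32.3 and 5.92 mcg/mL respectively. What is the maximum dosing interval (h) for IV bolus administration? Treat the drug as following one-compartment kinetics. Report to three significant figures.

Vd(total) = 92 kg × 9.2 L/kg = 846.4 L
CL = 292 mL/min = 292 × 0.06 = 17.52 L/h
k = CL / Vd = 17.52 / 846.4 = 0.02070 h⁻¹
Between IV bolus doses, concentration decays as C = C₀·e^(−kτ), so C_peak/C_trough = e^(kτ).
τ_max = ln(C_peak/C_trough) / k = ln(32.3/5.92) / 0.02070 = 1.697 / 0.02070 = 81.98 h

82.0 h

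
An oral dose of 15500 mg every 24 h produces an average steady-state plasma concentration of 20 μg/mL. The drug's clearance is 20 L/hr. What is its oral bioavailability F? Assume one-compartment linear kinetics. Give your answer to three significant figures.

F·D/τ = CL·Css at steady state → F = CL·Css·τ / D.
F = 20 × 20 × 24 / 15500 = 0.619

0.619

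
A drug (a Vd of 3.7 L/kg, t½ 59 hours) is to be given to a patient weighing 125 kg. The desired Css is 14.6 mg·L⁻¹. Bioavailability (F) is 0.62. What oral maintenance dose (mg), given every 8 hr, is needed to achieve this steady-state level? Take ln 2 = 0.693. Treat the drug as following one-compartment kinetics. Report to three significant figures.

Vd = 3.7 L/kg × 125 kg = 462.5 L
k = 0.693/59 = 0.01175 h⁻¹, so CL = k·Vd = 0.01175 × 462.5 = 5.434 L/h
D = CL × Css × τ / F = 5.434 × 14.6 × 8 / 0.62 = 1024 mg

1020 mg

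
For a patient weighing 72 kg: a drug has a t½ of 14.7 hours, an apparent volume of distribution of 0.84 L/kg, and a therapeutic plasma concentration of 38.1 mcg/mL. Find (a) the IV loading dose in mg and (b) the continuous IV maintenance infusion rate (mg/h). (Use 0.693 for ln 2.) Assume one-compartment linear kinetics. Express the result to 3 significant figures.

Vd = 0.84 L/kg × 72 kg = 60.48 L
LD = Vd × C = 60.48 × 38.1 = 2304 mg
CL = 0.693 × Vd / t½ = 0.693 × 60.48 / 14.7 = 2.851 L/h
Infusion rate = CL × Css = 2.851 × 38.1 = 108.6 mg/h

(a) 2300 mg; (b) 109 mg/h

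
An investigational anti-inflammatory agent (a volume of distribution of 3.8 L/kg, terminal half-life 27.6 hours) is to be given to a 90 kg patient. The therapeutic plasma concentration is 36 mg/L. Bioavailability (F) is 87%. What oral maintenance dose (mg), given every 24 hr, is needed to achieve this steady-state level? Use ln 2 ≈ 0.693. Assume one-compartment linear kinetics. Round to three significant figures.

Vd(total) = 90 kg × 3.8 L/kg = 342.0 L
CL = 0.693 × Vd / t½ = 0.693 × 342.0 / 27.6 = 8.587 L/h
D = CL × Css × τ / F = 8.587 × 36 × 24 / 0.87 = 8528 mg

8530 mg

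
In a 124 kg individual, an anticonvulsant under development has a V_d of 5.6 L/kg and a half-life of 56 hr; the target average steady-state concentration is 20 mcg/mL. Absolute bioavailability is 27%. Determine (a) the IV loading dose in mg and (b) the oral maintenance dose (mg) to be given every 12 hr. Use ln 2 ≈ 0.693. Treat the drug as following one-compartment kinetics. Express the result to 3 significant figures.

Vd(total) = 124 kg × 5.6 L/kg = 694.4 L
LD = Vd × C = 694.4 × 20 = 13890 mg
CL = 0.693 × Vd / t½ = 0.693 × 694.4 / 56 = 8.593 L/h
D = CL × Css × τ / F = 8.593 × 20 × 12 / 0.27 = 7638 mg

(a) 13900 mg; (b) 7640 mg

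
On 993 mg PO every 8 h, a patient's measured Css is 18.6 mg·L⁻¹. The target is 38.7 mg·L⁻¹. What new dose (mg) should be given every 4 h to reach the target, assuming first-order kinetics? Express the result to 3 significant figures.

1030 mg

For first-order elimination, Css ∝ F·D/(CL·τ); F and CL are unchanged, so Css ∝ D/τ.
D₂ = D₁ × (Css,target / Css,current) × (τ₂/τ₁) = 993 × (38.7/18.6) × (4/8) = 1033 mg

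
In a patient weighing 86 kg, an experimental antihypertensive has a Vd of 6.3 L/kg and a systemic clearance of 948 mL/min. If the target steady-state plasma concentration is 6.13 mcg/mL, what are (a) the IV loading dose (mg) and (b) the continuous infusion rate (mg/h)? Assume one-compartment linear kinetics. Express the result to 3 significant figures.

(a) 3320 mg; (b) 349 mg/h

Vd = 6.3 L/kg × 86 kg = 541.8 L
Loading dose = Vd × C = 541.8 × 6.13 = 3321 mg
CL = 948 mL/min × 60/1000 = 56.88 L/h
Maintenance: replace elimination → rate = CL × Css = 56.88 × 6.13 = 348.7 mg/h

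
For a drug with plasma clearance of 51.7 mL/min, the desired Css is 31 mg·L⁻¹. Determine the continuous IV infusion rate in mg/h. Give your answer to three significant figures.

96.2 mg/h

CL = 51.7 mL/min × 60/1000 = 3.102 L/h
R₀ = 3.102 × 31 = 96.16 mg/h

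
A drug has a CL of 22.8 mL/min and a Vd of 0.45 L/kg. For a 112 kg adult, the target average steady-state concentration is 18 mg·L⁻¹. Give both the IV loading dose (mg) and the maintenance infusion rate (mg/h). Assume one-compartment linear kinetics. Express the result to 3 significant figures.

(a) 907 mg; (b) 24.6 mg/h

Total Vd = 0.45 × 112 = 50.40 L
Loading: fill Vd to C_target → 50.40 L × 18 mg/L = 907.2 mg
CL = 22.8 mL/min × 60/1000 = 1.368 L/h
Maintenance: replace elimination → rate = CL × Css = 1.368 × 18 = 24.62 mg/h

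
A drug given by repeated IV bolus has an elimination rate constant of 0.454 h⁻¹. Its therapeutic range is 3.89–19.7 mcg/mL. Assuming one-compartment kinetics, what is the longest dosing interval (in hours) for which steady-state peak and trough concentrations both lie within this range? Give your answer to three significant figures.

3.57 h

Between IV bolus doses, concentration decays as C = C₀·e^(−kτ), so C_peak/C_trough = e^(kτ).
τ_max = ln(C_peak/C_trough) / k = ln(19.7/3.89) / 0.4540 = 1.622 / 0.4540 = 3.573 h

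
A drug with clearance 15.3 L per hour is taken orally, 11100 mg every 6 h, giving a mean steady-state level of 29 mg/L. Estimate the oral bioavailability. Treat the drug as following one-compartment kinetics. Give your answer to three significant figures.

F·D/τ = CL·Css at steady state → F = CL·Css·τ / D.
F = 15.3 × 29 × 6 / 11100 = 0.240

0.240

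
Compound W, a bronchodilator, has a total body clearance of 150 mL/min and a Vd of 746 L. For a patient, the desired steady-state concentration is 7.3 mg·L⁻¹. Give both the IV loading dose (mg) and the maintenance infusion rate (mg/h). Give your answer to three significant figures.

(a) 5450 mg; (b) 65.7 mg/h

Loading dose = Vd × C = 746.0 × 7.3 = 5446 mg
CL = 150 mL/min = 150 × 0.06 = 9.000 L/h
Maintenance infusion rate = CL × Css = 9.000 × 7.3 = 65.70 mg/h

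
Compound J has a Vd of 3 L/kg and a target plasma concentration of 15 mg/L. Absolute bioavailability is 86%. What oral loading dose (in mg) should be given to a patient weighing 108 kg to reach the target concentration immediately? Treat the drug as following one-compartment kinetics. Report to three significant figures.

Vd(total) = 108 kg × 3 L/kg = 324.0 L
LD = Vd × C / F = 324.0 × 15.00 / 0.86 = 5651 mg

5650 mg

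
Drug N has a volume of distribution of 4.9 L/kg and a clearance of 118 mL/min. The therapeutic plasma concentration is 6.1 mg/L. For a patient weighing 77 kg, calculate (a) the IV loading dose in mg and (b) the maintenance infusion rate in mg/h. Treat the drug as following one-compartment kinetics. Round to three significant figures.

Vd = 4.9 L/kg × 77 kg = 377.3 L
Loading dose = Vd × C = 377.3 × 6.1 = 2302 mg
CL = 118 mL/min = 118 × 0.06 = 7.080 L/h
Infusion rate = 7.080 L/h × 6.1 mg/L = 43.19 mg/h

(a) 2300 mg; (b) 43.2 mg/h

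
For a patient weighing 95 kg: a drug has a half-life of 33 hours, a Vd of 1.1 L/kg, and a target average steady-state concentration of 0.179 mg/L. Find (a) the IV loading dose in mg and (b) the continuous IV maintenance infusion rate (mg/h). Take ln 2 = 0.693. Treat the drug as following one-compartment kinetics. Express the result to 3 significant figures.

Total Vd = 1.1 × 95 = 104.5 L
LD = Vd × C = 104.5 × 0.179 = 18.71 mg
CL = 0.693 × Vd / t½ = 0.693 × 104.5 / 33 = 2.195 L/h
Infusion rate = CL × Css = 2.195 × 0.179 = 0.3929 mg/h

(a) 18.7 mg; (b) 0.393 mg/h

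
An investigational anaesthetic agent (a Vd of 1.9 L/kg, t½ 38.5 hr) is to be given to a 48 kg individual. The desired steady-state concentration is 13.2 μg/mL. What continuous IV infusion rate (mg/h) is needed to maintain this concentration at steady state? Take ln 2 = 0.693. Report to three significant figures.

Total Vd = 1.9 × 48 = 91.20 L
CL = ln 2 · Vd / t½ = 0.693 × 91.20 / 38.5 = 1.642 L/h
Infusion rate = CL × Css = 1.642 × 13.2 = 21.67 mg/h

21.7 mg/h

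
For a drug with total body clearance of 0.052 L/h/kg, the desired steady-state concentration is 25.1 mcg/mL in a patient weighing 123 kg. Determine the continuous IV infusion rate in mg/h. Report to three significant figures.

CL = 0.052 L/h/kg × 123 kg = 6.396 L/h
Infusion rate = CL · Css = 6.396 L/h × 25.1 mg/L = 160.5 mg/h

161 mg/h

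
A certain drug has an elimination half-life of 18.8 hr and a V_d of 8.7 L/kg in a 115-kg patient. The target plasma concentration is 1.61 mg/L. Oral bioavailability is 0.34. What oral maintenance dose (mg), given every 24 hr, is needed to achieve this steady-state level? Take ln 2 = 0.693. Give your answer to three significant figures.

4190 mg

Total Vd = 8.7 × 115 = 1001 L
CL = ln 2 · Vd / t½ = 0.693 × 1001 / 18.8 = 36.90 L/h
D = CL × Css × τ / F = 36.90 × 1.61 × 24 / 0.34 = 4194 mg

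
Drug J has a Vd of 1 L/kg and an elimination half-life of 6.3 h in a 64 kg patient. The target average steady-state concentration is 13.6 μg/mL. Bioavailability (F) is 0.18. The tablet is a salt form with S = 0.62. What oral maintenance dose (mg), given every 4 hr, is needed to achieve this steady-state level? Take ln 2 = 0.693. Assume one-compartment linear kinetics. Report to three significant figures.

Vd(total) = 64 kg × 1 L/kg = 64.00 L
CL = 0.693 × Vd / t½ = 0.693 × 64.00 / 6.3 = 7.040 L/h
D = CL × Css × τ / F / S = 7.040 × 13.6 × 4 / 0.18 / 0.62 = 3432 mg

3430 mg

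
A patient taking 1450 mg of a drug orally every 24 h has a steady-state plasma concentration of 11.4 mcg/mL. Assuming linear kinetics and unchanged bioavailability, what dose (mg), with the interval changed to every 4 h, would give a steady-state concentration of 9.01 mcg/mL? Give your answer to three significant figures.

For first-order elimination, Css ∝ F·D/(CL·τ); F and CL are unchanged, so Css ∝ D/τ.
D₂ = D₁ × (Css,target / Css,current) × (τ₂/τ₁) = 1450 × (9.01/11.4) × (4/24) = 191.0 mg

191 mg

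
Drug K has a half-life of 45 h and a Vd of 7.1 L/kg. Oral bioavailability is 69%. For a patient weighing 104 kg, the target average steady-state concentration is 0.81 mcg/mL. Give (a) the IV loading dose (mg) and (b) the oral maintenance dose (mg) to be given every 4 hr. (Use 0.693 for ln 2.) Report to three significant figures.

(a) 598 mg; (b) 53.4 mg

Vd = 7.1 L/kg × 104 kg = 738.4 L
LD = Vd × C = 738.4 × 0.81 = 598.1 mg
CL = 0.693 × Vd / t½ = 0.693 × 738.4 / 45 = 11.37 L/h
D = CL × Css × τ / F = 11.37 × 0.81 × 4 / 0.69 = 53.39 mg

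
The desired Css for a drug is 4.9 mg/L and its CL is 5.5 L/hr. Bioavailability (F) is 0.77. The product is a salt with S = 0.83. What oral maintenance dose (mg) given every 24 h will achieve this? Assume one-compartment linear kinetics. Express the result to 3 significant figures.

1010 mg

At steady state, dose per interval replaces the amount cleared in that interval: F·S·D/τ = CL·Css.
D = CL × Css × τ / F / S = 5.500 × 4.9 × 24 / 0.77 / 0.83 = 1012 mg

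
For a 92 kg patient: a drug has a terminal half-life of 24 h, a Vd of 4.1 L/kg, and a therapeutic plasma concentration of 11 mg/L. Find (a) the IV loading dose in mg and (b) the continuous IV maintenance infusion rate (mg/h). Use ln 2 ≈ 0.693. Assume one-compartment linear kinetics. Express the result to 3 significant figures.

(a) 4150 mg; (b) 120 mg/h

Total Vd = 4.1 × 92 = 377.2 L
LD = Vd × C = 377.2 × 11 = 4149 mg
CL = 0.693 × Vd / t½ = 0.693 × 377.2 / 24 = 10.89 L/h
Infusion rate = CL × Css = 10.89 × 11 = 119.8 mg/h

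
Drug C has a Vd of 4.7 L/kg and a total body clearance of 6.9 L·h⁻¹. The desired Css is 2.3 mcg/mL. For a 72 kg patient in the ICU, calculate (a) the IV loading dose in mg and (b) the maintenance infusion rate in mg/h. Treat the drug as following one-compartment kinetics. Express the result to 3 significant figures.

Vd(total) = 72 kg × 4.7 L/kg = 338.4 L
Loading dose = Vd × C = 338.4 × 2.3 = 778.3 mg
Infusion rate = 6.900 L/h × 2.3 mg/L = 15.87 mg/h

(a) 778 mg; (b) 15.9 mg/h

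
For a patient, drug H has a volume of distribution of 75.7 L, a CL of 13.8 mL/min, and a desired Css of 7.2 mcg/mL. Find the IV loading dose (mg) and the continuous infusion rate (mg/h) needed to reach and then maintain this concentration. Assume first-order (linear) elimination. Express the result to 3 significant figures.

(a) 545 mg; (b) 5.96 mg/h

Loading: fill Vd to C_target → 75.70 L × 7.2 mg/L = 545.0 mg
Convert clearance: 13.8 mL/min × 60 min/h ÷ 1000 mL/L = 0.8280 L/h
Maintenance infusion rate = CL × Css = 0.8280 × 7.2 = 5.962 mg/h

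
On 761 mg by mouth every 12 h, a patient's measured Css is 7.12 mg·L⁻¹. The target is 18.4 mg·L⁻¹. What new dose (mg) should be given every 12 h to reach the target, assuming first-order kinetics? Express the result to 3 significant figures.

For first-order elimination, Css ∝ F·D/(CL·τ); F and CL are unchanged, so Css ∝ D/τ.
D₂ = D₁ × (Css,target / Css,current) = 761 × 18.4/7.12 = 1967 mg

1970 mg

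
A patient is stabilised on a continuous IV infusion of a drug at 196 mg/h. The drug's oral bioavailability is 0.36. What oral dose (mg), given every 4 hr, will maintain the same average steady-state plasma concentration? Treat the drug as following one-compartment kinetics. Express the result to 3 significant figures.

2180 mg

To maintain the same Css, the systemic dosing rate must be unchanged: F·D/τ = infusion rate.
D = rate × τ / F = 196 × 4 / 0.36 = 2178 mg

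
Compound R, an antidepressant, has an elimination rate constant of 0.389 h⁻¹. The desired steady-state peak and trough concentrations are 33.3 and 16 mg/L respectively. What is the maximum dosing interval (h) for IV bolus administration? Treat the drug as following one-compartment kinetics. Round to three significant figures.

Between IV bolus doses, concentration decays as C = C₀·e^(−kτ), so C_peak/C_trough = e^(kτ).
τ_max = ln(C_peak/C_trough) / k = ln(33.3/16) / 0.3890 = 0.7330 / 0.3890 = 1.884 h

1.88 h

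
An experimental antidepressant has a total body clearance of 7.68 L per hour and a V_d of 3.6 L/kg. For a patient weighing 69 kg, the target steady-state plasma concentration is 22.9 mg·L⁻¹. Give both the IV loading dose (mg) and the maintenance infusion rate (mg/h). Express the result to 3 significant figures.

Vd = 3.6 L/kg × 69 kg = 248.4 L
Loading dose = Vd × C = 248.4 × 22.9 = 5688 mg
Maintenance: replace elimination → rate = CL × Css = 7.680 × 22.9 = 175.9 mg/h

(a) 5690 mg; (b) 176 mg/h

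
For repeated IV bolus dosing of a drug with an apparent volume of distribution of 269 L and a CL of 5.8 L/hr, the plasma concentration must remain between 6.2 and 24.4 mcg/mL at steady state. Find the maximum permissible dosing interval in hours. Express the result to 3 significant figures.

k = CL / Vd = 5.800 / 269.0 = 0.02156 h⁻¹
Between IV bolus doses, concentration decays as C = C₀·e^(−kτ), so C_peak/C_trough = e^(kτ).
τ_max = ln(C_peak/C_trough) / k = ln(24.4/6.2) / 0.02156 = 1.370 / 0.02156 = 63.54 h

63.5 h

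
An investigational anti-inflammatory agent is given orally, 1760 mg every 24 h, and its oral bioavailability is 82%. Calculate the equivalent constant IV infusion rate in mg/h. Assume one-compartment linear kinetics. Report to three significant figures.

60.1 mg/h

Equivalent systemic input: infusion rate = F·D/τ.
Rate = 0.82 × 1760 / 24 = 60.13 mg/h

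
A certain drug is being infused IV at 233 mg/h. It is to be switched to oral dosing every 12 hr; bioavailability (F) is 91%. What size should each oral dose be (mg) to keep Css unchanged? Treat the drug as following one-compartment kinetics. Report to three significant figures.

To maintain the same Css, the systemic dosing rate must be unchanged: F·D/τ = infusion rate.
D = rate × τ / F = 233 × 12 / 0.91 = 3073 mg

3070 mg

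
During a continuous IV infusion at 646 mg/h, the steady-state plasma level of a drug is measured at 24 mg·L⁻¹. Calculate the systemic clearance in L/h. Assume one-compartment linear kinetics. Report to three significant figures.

26.9 L/h

At steady state, infusion rate = CL × Css, so CL = rate / Css.
CL = 646 / 24 = 26.92 L/h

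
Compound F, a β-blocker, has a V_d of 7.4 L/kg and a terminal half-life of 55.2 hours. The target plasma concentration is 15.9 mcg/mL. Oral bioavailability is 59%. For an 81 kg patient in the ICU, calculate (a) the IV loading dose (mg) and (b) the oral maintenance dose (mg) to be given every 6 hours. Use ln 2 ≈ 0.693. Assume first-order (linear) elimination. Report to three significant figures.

(a) 9530 mg; (b) 1220 mg

Vd = 7.4 L/kg × 81 kg = 599.4 L
LD = Vd × C = 599.4 × 15.9 = 9530 mg
CL = 0.693 × Vd / t½ = 0.693 × 599.4 / 55.2 = 7.525 L/h
D = CL × Css × τ / F = 7.525 × 15.9 × 6 / 0.59 = 1217 mg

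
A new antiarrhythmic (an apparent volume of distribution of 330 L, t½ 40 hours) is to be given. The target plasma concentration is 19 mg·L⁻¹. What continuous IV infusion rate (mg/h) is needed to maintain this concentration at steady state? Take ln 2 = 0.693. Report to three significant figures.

109 mg/h

CL = ln 2 · Vd / t½ = 0.693 × 330.0 / 40 = 5.717 L/h
Infusion rate = CL × Css = 5.717 × 19 = 108.6 mg/h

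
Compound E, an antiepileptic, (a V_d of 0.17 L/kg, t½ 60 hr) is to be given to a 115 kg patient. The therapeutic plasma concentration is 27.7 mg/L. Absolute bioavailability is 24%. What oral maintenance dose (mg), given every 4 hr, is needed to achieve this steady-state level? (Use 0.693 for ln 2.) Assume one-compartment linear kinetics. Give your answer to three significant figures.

Vd = 0.17 L/kg × 115 kg = 19.55 L
CL = 0.693 × Vd / t½ = 0.693 × 19.55 / 60 = 0.2258 L/h
D = CL × Css × τ / F = 0.2258 × 27.7 × 4 / 0.24 = 104.2 mg

104 mg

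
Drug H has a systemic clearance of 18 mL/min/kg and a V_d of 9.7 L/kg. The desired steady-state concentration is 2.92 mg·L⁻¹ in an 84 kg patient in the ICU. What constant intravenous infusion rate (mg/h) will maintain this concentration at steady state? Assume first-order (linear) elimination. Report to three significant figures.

CL = 18 mL/min/kg × 84 kg = 1512 mL/min = 1512 × 60/1000 = 90.72 L/h
Infusion rate = CL · Css = 90.72 L/h × 2.92 mg/L = 264.9 mg/h

265 mg/h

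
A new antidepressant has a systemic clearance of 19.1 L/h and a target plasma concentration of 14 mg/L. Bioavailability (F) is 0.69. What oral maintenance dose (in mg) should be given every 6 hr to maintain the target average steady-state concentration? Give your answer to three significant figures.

D = CL × Css × τ / F = 19.10 × 14 × 6 / 0.69 = 2325 mg

2330 mg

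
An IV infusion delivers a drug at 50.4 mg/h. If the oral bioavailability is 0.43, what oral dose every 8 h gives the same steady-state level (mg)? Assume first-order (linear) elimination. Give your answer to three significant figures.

To maintain the same Css, the systemic dosing rate must be unchanged: F·D/τ = infusion rate.
D = rate × τ / F = 50.4 × 8 / 0.43 = 937.7 mg

938 mg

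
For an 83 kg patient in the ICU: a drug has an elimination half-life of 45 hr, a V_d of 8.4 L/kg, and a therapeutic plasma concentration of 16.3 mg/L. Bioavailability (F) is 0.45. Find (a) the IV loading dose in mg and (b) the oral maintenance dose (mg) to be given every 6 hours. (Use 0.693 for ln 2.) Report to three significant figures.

(a) 11400 mg; (b) 2330 mg

Total Vd = 8.4 × 83 = 697.2 L
LD = Vd × C = 697.2 × 16.3 = 11360 mg
CL = 0.693 × Vd / t½ = 0.693 × 697.2 / 45 = 10.74 L/h
D = CL × Css × τ / F = 10.74 × 16.3 × 6 / 0.45 = 2334 mg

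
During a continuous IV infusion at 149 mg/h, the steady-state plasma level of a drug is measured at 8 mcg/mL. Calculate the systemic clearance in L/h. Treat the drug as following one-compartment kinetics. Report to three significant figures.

18.6 L/h

At steady state, infusion rate = CL × Css, so CL = rate / Css.
CL = 149 / 8 = 18.63 L/h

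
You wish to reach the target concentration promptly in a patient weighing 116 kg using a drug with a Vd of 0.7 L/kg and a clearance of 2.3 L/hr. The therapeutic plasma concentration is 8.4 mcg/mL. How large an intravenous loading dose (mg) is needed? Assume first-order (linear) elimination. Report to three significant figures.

682 mg

Vd(total) = 116 kg × 0.7 L/kg = 81.20 L
LD = Vd × C = 81.20 × 8.400 = 682.1 mg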